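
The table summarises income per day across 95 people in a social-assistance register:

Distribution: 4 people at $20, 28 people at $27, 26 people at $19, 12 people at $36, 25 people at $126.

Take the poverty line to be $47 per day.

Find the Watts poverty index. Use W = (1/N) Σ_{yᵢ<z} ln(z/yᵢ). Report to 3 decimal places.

0.481

Poor units: 26×$19, 4×$20, 28×$27, 12×$36 (q = 70 of N = 95).
Log gaps: ln(47/19) = 0.9057 (×26); ln(47/20) = 0.8544 (×4); ln(47/27) = 0.5543 (×28); ln(47/36) = 0.2666 (×12).
W = 45.686330 / 95 = 0.481.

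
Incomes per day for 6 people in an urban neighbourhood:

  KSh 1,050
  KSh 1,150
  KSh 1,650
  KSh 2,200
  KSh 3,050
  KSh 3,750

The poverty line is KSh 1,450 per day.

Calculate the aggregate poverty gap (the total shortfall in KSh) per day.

KSh 700

Below z: KSh 1,050, KSh 1,150 (q = 2 of N = 6).
Individual gaps: 1450−1050 = 400; 1450−1150 = 300.
Aggregate gap = KSh 700.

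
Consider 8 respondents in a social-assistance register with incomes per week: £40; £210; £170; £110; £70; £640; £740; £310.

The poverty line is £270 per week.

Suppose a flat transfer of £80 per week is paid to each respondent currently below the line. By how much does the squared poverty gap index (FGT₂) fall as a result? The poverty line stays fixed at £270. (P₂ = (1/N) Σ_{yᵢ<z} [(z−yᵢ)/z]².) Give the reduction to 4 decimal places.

Before: below the line — £40, £70, £110, £170, £210; squared poverty gap index (FGT₂) = 0.226509.
After the £80 transfer: below the line — £120, £150, £190, £250; squared poverty gap index (FGT₂) = 0.074931.
Reduction = 0.226509 − 0.074931 = 0.1516.

0.1516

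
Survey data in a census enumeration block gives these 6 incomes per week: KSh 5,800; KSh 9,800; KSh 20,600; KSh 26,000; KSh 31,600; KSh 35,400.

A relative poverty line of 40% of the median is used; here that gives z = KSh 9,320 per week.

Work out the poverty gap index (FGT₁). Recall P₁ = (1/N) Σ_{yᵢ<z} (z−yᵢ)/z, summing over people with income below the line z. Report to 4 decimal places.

0.0629

Poor units: KSh 5,800 (q = 1 of N = 6).
Shortfall ratios: (9320−5800)/9320 = 0.3777.
Σ = 0.377682. Dividing by the full population N = 6 gives P₁ = 0.0629.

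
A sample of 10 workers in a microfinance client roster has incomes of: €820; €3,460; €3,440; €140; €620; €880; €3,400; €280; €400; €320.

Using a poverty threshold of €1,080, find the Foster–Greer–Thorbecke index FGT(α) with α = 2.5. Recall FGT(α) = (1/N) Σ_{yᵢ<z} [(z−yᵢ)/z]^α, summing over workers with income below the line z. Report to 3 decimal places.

0.207

Below the line: €140, €280, €320, €400, €620, €820, €880 (q = 7 of N = 10).
Relative gaps: (1080−140)/1080 = 0.8704; (1080−280)/1080 = 0.7407; (1080−320)/1080 = 0.7037; (1080−400)/1080 = 0.6296; (1080−620)/1080 = 0.4259; (1080−820)/1080 = 0.2407; (1080−880)/1080 = 0.1852.
Raised to α = 2.5: 0.70674; 0.47224; 0.41541; 0.31457; 0.11840; 0.02844; 0.01476.
Sum = 2.070548; FGT(2.5) = 2.070548 / 10 = 0.207.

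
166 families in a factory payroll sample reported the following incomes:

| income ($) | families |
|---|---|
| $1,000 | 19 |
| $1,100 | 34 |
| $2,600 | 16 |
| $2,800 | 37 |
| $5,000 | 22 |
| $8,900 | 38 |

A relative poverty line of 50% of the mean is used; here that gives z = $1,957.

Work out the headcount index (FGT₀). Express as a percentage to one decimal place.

31.9%

53 of the 166 families have income below $1,957.
H = 53/166 = 31.9%.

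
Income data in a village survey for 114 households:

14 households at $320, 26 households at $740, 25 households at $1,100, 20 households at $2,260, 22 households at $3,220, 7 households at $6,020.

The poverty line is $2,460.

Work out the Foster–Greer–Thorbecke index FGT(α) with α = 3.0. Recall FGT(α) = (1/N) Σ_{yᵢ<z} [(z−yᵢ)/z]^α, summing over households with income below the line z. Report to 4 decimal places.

Below z: 14×$320, 26×$740, 25×$1,100, 20×$2,260 (q = 85 of N = 114).
Gap ratios (z−y)/z: (2460−320)/2460 = 0.8699 (×14); (2460−740)/2460 = 0.6992 (×26); (2460−1100)/2460 = 0.5528 (×25); (2460−2260)/2460 = 0.0813 (×20).
Raised to α = 3.0: 0.65832 (×14); 0.34181 (×26); 0.16897 (×25); 0.00054 (×20).
Sum = 22.338436; FGT(3.0) = 22.338436 / 114 = 0.1960.

0.1960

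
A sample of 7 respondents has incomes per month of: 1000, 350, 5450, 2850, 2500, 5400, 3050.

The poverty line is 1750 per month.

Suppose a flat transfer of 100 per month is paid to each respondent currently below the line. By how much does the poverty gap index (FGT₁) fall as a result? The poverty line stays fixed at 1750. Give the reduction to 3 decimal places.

Before: below the line — 350, 1000; poverty gap index (FGT₁) = 0.17551.
After the 100 transfer: below the line — 450, 1100; poverty gap index (FGT₁) = 0.15918.
Reduction = 0.17551 − 0.15918 = 0.016.

0.016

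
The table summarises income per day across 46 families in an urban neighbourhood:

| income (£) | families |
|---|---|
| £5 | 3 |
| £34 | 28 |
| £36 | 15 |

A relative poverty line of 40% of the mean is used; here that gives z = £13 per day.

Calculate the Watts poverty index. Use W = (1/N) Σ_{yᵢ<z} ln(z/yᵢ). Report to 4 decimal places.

Below the line: 3×£5 (q = 3 of N = 46).
Log gaps: ln(13/5) = 0.9555 (×3).
W = 2.866534 / 46 = 0.0623.

0.0623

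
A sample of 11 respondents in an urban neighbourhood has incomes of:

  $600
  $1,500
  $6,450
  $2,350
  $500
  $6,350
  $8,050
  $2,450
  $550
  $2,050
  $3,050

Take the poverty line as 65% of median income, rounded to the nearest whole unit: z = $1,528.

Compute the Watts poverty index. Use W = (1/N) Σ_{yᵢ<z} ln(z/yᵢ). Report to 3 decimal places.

Below z: $500, $550, $600, $1,500 (q = 4 of N = 11).
Log shortfalls: ln(1528/500) = 1.1171; ln(1528/550) = 1.0218; ln(1528/600) = 0.9348; ln(1528/1500) = 0.0185.
W = 3.092183 / 11 = 0.281.

0.281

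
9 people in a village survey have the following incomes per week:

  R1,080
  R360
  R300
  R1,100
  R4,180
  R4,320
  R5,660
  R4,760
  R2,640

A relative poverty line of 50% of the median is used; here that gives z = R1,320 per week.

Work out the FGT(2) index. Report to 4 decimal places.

0.1319

Below the line: R300, R360, R1,080, R1,100 (q = 4 of N = 9).
Relative gaps: (1320−300)/1320 = 0.7727; (1320−360)/1320 = 0.7273; (1320−1080)/1320 = 0.1818; (1320−1100)/1320 = 0.1667.
Squared: 0.5971; 0.5289; 0.0331; 0.0278.
Sum = 1.186869; P₂ = 1.186869 / 9 = 0.1319.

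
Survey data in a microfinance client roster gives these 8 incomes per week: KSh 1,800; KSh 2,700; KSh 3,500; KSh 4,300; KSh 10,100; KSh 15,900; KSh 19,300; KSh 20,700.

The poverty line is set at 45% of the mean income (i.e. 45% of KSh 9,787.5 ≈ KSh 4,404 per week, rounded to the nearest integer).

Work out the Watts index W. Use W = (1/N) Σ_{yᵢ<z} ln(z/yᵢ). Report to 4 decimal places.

Below z: KSh 1,800, KSh 2,700, KSh 3,500, KSh 4,300 (q = 4 of N = 8).
Log shortfalls: ln(4404/1800) = 0.8947; ln(4404/2700) = 0.4893; ln(4404/3500) = 0.2298; ln(4404/4300) = 0.0239.
W = 1.637636 / 8 = 0.2047.

0.2047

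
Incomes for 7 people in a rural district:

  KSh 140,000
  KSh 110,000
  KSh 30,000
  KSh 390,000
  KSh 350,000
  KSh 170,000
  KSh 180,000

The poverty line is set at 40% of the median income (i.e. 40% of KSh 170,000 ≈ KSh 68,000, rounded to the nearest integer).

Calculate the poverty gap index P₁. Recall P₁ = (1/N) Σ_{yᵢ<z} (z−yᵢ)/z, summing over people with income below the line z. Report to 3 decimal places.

Below the line: KSh 30,000 (q = 1 of N = 7).
Relative gaps: (68000−30000)/68000 = 0.5588.
Sum of shortfalls = 0.558824; P₁ averages over all N: 0.558824 / 7 = 0.080.

0.080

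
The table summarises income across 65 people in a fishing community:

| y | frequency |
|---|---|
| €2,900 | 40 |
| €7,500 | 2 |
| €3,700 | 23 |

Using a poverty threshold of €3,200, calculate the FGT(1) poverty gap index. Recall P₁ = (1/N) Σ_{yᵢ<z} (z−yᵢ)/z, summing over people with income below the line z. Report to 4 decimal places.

0.0577

Below z: 40×€2,900 (q = 40 of N = 65).
Normalized shortfalls: (3200−2900)/3200 = 0.0938 (×40).
Sum of shortfalls = 3.750000; P₁ averages over all N: 3.750000 / 65 = 0.0577.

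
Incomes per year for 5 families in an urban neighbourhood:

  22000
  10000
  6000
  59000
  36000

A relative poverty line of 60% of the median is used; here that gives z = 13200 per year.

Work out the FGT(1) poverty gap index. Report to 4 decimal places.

0.1576

Below the line: 6000, 10000 (q = 2 of N = 5).
Gap ratios (z−y)/z: (13200−6000)/13200 = 0.5455; (13200−10000)/13200 = 0.2424.
Σ = 0.787879. Dividing by the full population N = 5 gives P₁ = 0.1576.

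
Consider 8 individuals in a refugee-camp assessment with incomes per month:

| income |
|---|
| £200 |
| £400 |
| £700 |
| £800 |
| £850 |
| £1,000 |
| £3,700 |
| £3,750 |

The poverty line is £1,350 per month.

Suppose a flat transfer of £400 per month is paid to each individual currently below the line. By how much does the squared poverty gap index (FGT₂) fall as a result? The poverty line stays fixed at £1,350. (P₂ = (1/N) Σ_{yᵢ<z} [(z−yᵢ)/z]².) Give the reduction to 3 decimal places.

0.162

Before: below the line — £200, £400, £700, £800, £850, £1,000; squared poverty gap index (FGT₂) = 0.22788.
After the £400 transfer: below the line — £600, £800, £1,100, £1,200, £1,250; squared poverty gap index (FGT₂) = 0.06584.
Reduction = 0.22788 − 0.06584 = 0.162.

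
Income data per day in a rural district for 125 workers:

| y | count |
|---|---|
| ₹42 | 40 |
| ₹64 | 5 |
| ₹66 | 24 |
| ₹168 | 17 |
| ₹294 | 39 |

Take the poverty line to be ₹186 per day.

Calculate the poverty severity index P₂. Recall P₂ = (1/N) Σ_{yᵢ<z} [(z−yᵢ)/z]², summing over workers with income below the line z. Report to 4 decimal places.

Below the line: 40×₹42, 5×₹64, 24×₹66, 17×₹168 (q = 86 of N = 125).
Gap ratios (z−y)/z: (186−42)/186 = 0.7742 (×40); (186−64)/186 = 0.6559 (×5); (186−66)/186 = 0.6452 (×24); (186−168)/186 = 0.0968 (×17).
Squared: 0.5994 (×40); 0.4302 (×5); 0.4162 (×24); 0.0094 (×17).
Sum = 36.274945; P₂ = 36.274945 / 125 = 0.2902.

0.2902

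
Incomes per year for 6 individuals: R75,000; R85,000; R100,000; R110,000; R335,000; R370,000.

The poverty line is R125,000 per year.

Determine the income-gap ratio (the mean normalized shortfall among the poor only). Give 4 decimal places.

0.2600

Poor units: R75,000, R85,000, R100,000, R110,000 (q = 4 of N = 6).
Shortfall ratios (z−y)/z: 0.4000, 0.3200, 0.2000, 0.1200; sum = 1.040000.
I averages over the q = 4 poor units only: 1.040000 / 4 = 0.2600.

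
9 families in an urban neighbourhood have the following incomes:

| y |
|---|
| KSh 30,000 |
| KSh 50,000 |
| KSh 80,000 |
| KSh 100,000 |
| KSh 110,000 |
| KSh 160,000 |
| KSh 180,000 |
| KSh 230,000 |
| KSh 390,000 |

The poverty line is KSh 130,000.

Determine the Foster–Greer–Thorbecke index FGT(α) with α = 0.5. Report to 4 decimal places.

Below the line: KSh 30,000, KSh 50,000, KSh 80,000, KSh 100,000, KSh 110,000 (q = 5 of N = 9).
Normalized shortfalls: (130000−30000)/130000 = 0.7692; (130000−50000)/130000 = 0.6154; (130000−80000)/130000 = 0.3846; (130000−100000)/130000 = 0.2308; (130000−110000)/130000 = 0.1538.
Raised to α = 0.5: 0.87706; 0.78446; 0.62017; 0.48038; 0.39223.
Sum = 3.154313; FGT(0.5) = 3.154313 / 9 = 0.3505.

0.3505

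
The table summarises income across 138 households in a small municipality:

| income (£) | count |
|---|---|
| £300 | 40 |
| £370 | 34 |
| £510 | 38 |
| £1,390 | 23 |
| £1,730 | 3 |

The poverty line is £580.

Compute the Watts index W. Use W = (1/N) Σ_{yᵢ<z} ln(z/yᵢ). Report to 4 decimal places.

0.3373

Below the line: 40×£300, 34×£370, 38×£510 (q = 112 of N = 138).
ln(z/y) terms: ln(580/300) = 0.6592 (×40); ln(580/370) = 0.4495 (×34); ln(580/510) = 0.1286 (×38).
W = 46.541139 / 138 = 0.3373.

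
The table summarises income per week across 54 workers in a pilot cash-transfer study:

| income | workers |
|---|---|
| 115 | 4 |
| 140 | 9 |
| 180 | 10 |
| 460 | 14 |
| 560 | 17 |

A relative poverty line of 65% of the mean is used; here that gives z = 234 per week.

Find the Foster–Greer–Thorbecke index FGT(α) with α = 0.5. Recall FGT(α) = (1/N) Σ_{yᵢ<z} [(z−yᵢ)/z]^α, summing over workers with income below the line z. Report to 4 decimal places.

Poor units: 4×115, 9×140, 10×180 (q = 23 of N = 54).
Gap ratios (z−y)/z: (234−115)/234 = 0.5085 (×4); (234−140)/234 = 0.4017 (×9); (234−180)/234 = 0.2308 (×10).
Raised to α = 0.5: 0.71312 (×4); 0.63381 (×9); 0.48038 (×10).
Sum = 13.360593; FGT(0.5) = 13.360593 / 54 = 0.2474.

0.2474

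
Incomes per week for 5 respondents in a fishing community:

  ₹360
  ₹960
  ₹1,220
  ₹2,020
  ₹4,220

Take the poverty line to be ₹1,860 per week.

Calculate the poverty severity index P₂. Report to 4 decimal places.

Below z: ₹360, ₹960, ₹1,220 (q = 3 of N = 5).
Relative gaps: (1860−360)/1860 = 0.8065; (1860−960)/1860 = 0.4839; (1860−1220)/1860 = 0.3441.
Squared: 0.6504; 0.2341; 0.1184.
Sum = 1.002891; P₂ = 1.002891 / 5 = 0.2006.

0.2006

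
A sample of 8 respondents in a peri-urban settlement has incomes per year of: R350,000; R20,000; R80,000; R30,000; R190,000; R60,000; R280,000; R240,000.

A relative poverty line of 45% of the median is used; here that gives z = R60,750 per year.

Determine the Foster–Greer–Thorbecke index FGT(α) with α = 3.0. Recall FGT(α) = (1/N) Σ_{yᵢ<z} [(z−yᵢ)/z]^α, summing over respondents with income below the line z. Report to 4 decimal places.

0.0539

Incomes under z: R20,000, R30,000, R60,000 (q = 3 of N = 8).
Normalized shortfalls: (60750−20000)/60750 = 0.6708; (60750−30000)/60750 = 0.5062; (60750−60000)/60750 = 0.0123.
Raised to α = 3.0: 0.30182; 0.12969; 0.00000.
Sum = 0.431506; FGT(3.0) = 0.431506 / 8 = 0.0539.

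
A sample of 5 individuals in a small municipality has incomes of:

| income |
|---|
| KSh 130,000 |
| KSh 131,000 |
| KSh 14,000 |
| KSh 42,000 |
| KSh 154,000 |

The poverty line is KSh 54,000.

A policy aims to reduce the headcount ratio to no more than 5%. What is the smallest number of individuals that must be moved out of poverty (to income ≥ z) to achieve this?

2

Currently q = 2 of N = 5 are below the line (H = 0.400).
A headcount ratio of at most 5% allows at most ⌊0.05 × 5⌋ = 0 poor individuals.
So at least 2 − 0 = 2 must be lifted.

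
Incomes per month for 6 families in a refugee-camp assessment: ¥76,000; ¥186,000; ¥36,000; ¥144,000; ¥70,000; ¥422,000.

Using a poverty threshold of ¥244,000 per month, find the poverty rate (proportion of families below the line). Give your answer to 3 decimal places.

0.833

5 of the 6 families have income below ¥244,000.
H = 5/6 = 0.833.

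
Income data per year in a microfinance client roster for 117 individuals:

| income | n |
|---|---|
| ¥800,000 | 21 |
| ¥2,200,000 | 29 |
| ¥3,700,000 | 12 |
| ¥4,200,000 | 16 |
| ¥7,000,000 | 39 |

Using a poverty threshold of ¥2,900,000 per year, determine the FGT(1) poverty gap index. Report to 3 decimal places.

0.190

Incomes under z: 21×¥800,000, 29×¥2,200,000 (q = 50 of N = 117).
Gap ratios (z−y)/z: (2900000−800000)/2900000 = 0.7241 (×21); (2900000−2200000)/2900000 = 0.2414 (×29).
Sum of shortfalls = 22.206897; P₁ averages over all N: 22.206897 / 117 = 0.190.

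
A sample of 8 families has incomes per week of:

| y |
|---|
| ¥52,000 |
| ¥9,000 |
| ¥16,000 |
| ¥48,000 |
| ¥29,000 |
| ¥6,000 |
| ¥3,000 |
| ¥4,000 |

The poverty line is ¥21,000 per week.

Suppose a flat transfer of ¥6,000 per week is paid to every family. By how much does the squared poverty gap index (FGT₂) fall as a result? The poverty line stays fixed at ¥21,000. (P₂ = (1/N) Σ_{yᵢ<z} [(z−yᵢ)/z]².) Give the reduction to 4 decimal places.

0.1772

Before: below the line — ¥3,000, ¥4,000, ¥6,000, ¥9,000, ¥16,000; squared poverty gap index (FGT₂) = 0.285431.
After the ¥6,000 transfer: below the line — ¥9,000, ¥10,000, ¥12,000, ¥15,000; squared poverty gap index (FGT₂) = 0.108277.
Reduction = 0.285431 − 0.108277 = 0.1772.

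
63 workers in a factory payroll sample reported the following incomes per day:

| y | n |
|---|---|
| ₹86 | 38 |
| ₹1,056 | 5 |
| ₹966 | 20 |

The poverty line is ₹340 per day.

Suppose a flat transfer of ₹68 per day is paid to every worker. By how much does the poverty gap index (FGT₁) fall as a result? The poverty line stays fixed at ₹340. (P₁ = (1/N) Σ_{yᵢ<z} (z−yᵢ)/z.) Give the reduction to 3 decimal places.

0.121

Before: below the line — 38×₹86; poverty gap index (FGT₁) = 0.45061.
After the ₹68 transfer: below the line — 38×₹154; poverty gap index (FGT₁) = 0.32997.
Reduction = 0.45061 − 0.32997 = 0.121.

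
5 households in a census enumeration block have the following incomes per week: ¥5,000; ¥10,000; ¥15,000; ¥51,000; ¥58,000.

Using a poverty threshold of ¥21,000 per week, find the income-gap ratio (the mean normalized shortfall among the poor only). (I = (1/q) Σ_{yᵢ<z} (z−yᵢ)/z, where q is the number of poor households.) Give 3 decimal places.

0.524

Below the line: ¥5,000, ¥10,000, ¥15,000 (q = 3 of N = 5).
Shortfall ratios (z−y)/z: 0.7619, 0.5238, 0.2857; sum = 1.571429.
The income-gap ratio divides by q (the poor only): 1.571429 / 3 = 0.524.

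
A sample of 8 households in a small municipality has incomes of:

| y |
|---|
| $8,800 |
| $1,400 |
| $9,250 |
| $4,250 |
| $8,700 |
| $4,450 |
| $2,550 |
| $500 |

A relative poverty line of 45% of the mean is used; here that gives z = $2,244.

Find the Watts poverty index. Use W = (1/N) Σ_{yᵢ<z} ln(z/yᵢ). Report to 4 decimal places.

0.2466

Incomes under z: $500, $1,400 (q = 2 of N = 8).
ln(z/y) terms: ln(2244/500) = 1.5014; ln(2244/1400) = 0.4718.
W = 1.973195 / 8 = 0.2466.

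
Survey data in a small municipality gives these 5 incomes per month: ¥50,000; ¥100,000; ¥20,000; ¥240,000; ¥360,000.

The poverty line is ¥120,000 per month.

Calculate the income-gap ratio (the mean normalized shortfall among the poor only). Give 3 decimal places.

Below the line: ¥20,000, ¥50,000, ¥100,000 (q = 3 of N = 5).
Relative gaps: 0.8333, 0.5833, 0.1667; sum = 1.583333.
The income-gap ratio divides by q (the poor only): 1.583333 / 3 = 0.528.

0.528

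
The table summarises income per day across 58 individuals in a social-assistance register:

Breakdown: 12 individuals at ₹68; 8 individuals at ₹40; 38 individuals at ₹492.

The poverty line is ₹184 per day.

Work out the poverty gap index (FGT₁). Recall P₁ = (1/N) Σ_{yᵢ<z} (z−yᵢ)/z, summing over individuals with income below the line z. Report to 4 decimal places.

Incomes under z: 8×₹40, 12×₹68 (q = 20 of N = 58).
Shortfall ratios: (184−40)/184 = 0.7826 (×8); (184−68)/184 = 0.6304 (×12).
Σ = 13.826087. Dividing by the full population N = 58 gives P₁ = 0.2384.

0.2384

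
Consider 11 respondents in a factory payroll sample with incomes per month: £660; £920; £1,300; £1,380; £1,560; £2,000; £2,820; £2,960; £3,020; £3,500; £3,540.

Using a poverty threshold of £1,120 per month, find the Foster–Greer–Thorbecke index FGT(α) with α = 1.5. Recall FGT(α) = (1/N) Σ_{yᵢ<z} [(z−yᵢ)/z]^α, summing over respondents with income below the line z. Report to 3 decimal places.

Incomes under z: £660, £920 (q = 2 of N = 11).
Relative gaps: (1120−660)/1120 = 0.4107; (1120−920)/1120 = 0.1786.
Raised to α = 1.5: 0.26321; 0.07546.
Sum = 0.338675; FGT(1.5) = 0.338675 / 11 = 0.031.

0.031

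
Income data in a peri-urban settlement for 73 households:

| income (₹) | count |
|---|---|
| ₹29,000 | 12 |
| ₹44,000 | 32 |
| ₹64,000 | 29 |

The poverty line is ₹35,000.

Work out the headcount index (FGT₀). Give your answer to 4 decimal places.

0.1644

12 of the 73 households have income below ₹35,000.
H = 12/73 = 0.1644.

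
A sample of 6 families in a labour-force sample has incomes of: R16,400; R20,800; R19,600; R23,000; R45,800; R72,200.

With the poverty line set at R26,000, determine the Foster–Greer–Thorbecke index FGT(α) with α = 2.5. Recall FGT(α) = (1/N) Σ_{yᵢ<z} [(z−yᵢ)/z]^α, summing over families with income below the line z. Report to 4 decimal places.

Incomes under z: R16,400, R19,600, R20,800, R23,000 (q = 4 of N = 6).
Normalized shortfalls: (26000−16400)/26000 = 0.3692; (26000−19600)/26000 = 0.2462; (26000−20800)/26000 = 0.2000; (26000−23000)/26000 = 0.1154.
Raised to α = 2.5: 0.08284; 0.03006; 0.01789; 0.00452.
Sum = 0.135314; FGT(2.5) = 0.135314 / 6 = 0.0226.

0.0226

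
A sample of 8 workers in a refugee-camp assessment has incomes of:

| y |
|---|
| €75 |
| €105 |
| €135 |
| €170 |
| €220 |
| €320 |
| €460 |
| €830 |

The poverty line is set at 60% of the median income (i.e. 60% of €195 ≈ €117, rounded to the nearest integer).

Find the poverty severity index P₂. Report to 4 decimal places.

0.0174

Below z: €75, €105 (q = 2 of N = 8).
Relative gaps: (117−75)/117 = 0.3590; (117−105)/117 = 0.1026.
Squared: 0.1289; 0.0105.
Sum = 0.139382; P₂ = 0.139382 / 8 = 0.0174.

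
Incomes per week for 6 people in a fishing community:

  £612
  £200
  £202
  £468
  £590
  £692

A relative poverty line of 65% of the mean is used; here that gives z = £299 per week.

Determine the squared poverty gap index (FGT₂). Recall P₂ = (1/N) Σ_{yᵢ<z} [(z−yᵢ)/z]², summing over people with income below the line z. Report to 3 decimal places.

Poor units: £200, £202 (q = 2 of N = 6).
Shortfall ratios: (299−200)/299 = 0.3311; (299−202)/299 = 0.3244.
Squared: 0.1096; 0.1052.
Sum = 0.214875; P₂ = 0.214875 / 6 = 0.036.

0.036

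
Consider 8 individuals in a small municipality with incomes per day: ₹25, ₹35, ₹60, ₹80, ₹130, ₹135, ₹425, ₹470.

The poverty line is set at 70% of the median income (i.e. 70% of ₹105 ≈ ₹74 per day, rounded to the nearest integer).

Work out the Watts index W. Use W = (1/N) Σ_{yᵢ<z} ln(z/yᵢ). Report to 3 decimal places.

0.255

Below the line: ₹25, ₹35, ₹60 (q = 3 of N = 8).
Log shortfalls: ln(74/25) = 1.0852; ln(74/35) = 0.7487; ln(74/60) = 0.2097.
W = 2.043627 / 8 = 0.255.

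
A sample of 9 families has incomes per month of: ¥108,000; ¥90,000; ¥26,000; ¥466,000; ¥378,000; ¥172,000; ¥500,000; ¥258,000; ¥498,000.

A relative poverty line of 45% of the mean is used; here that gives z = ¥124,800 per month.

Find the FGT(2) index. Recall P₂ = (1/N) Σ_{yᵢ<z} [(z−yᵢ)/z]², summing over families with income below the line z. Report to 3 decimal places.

Poor units: ¥26,000, ¥90,000, ¥108,000 (q = 3 of N = 9).
Relative gaps: (124800−26000)/124800 = 0.7917; (124800−90000)/124800 = 0.2788; (124800−108000)/124800 = 0.1346.
Squared: 0.6267; 0.0778; 0.0181.
Sum = 0.722613; P₂ = 0.722613 / 9 = 0.080.

0.080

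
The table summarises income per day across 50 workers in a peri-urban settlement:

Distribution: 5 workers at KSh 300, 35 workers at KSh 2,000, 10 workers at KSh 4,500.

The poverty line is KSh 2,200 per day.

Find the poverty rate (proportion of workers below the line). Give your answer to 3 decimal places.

0.800

40 of the 50 workers have income below KSh 2,200.
H = 40/50 = 0.800.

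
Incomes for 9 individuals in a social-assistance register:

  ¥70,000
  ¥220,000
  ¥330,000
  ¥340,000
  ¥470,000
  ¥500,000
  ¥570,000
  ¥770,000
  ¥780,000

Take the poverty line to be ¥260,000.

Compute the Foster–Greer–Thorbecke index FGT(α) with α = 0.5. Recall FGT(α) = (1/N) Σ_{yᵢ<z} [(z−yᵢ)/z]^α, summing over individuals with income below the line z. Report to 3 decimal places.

0.139

Poor units: ¥70,000, ¥220,000 (q = 2 of N = 9).
Relative gaps: (260000−70000)/260000 = 0.7308; (260000−220000)/260000 = 0.1538.
Raised to α = 0.5: 0.85485; 0.39223.
Sum = 1.247083; FGT(0.5) = 1.247083 / 9 = 0.139.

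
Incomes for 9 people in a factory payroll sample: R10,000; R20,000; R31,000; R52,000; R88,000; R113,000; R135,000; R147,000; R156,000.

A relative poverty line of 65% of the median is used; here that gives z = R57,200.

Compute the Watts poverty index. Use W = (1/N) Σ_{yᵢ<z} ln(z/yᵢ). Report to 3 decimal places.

0.389

Incomes under z: R10,000, R20,000, R31,000, R52,000 (q = 4 of N = 9).
ln(z/y) terms: ln(57200/10000) = 1.7440; ln(57200/20000) = 1.0508; ln(57200/31000) = 0.6126; ln(57200/52000) = 0.0953.
W = 3.502667 / 9 = 0.389.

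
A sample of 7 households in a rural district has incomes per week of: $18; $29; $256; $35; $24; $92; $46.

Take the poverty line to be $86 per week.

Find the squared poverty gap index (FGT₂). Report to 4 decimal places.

0.3075

Poor units: $18, $24, $29, $35, $46 (q = 5 of N = 7).
Normalized shortfalls: (86−18)/86 = 0.7907; (86−24)/86 = 0.7209; (86−29)/86 = 0.6628; (86−35)/86 = 0.5930; (86−46)/86 = 0.4651.
Squared: 0.6252; 0.5197; 0.4393; 0.3517; 0.2163.
Sum = 2.152244; P₂ = 2.152244 / 7 = 0.3075.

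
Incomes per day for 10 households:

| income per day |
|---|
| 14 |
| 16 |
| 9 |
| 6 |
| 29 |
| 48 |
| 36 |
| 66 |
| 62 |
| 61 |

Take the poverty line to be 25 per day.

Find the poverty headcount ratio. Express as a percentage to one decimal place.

40.0%

4 of the 10 households have income below 25.
H = 4/10 = 40.0%.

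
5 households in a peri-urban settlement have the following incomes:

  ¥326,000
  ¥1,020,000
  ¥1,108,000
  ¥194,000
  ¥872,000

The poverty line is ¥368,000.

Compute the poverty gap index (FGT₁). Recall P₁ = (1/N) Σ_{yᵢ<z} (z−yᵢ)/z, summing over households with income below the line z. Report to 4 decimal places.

0.1174

Below z: ¥194,000, ¥326,000 (q = 2 of N = 5).
Relative gaps: (368000−194000)/368000 = 0.4728; (368000−326000)/368000 = 0.1141.
Sum of shortfalls = 0.586957; P₁ averages over all N: 0.586957 / 5 = 0.1174.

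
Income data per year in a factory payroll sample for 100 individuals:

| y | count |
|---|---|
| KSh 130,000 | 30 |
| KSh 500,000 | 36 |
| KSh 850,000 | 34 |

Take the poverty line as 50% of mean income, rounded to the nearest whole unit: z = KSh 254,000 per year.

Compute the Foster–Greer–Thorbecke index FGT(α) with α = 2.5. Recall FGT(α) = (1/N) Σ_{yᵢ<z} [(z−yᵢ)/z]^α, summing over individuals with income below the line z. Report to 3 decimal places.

0.050

Incomes under z: 30×KSh 130,000 (q = 30 of N = 100).
Normalized shortfalls: (254000−130000)/254000 = 0.4882 (×30).
Raised to α = 2.5: 0.16652 (×30).
Sum = 4.995640; FGT(2.5) = 4.995640 / 100 = 0.050.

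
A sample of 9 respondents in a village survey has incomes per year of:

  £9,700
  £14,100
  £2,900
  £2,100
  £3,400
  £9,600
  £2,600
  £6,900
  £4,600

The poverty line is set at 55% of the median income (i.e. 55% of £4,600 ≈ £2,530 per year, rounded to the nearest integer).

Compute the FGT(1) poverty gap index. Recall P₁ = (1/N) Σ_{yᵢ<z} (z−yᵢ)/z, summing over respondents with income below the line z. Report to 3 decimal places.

Incomes under z: £2,100 (q = 1 of N = 9).
Shortfall ratios: (2530−2100)/2530 = 0.1700.
Sum of shortfalls = 0.169960; P₁ averages over all N: 0.169960 / 9 = 0.019.

0.019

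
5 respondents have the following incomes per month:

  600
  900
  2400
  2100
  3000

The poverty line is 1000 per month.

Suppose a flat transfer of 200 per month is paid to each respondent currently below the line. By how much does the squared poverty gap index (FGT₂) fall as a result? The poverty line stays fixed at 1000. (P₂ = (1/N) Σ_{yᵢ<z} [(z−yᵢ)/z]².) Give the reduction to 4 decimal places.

0.0260

Before: below the line — 600, 900; squared poverty gap index (FGT₂) = 0.034000.
After the 200 transfer: below the line — 800; squared poverty gap index (FGT₂) = 0.008000.
Reduction = 0.034000 − 0.008000 = 0.0260.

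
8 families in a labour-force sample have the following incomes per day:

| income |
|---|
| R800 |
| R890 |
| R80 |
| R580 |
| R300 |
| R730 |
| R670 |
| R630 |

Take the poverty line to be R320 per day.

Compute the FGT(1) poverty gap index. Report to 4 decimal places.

0.1016

Below z: R80, R300 (q = 2 of N = 8).
Relative gaps: (320−80)/320 = 0.7500; (320−300)/320 = 0.0625.
Σ = 0.812500. Dividing by the full population N = 8 gives P₁ = 0.1016.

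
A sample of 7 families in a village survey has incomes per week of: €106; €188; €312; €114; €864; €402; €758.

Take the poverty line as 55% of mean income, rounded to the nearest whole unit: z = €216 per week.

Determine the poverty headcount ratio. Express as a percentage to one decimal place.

42.9%

3 of the 7 families have income below €216.
H = 3/7 = 42.9%.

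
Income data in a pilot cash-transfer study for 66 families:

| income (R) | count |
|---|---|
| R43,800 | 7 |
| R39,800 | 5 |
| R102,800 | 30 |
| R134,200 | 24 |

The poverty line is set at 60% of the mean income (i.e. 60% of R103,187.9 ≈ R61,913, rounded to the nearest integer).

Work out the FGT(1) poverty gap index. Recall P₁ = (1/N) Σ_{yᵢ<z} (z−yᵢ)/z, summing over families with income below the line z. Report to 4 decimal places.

0.0581

Incomes under z: 5×R39,800, 7×R43,800 (q = 12 of N = 66).
Shortfall ratios: (61913−39800)/61913 = 0.3572 (×5); (61913−43800)/61913 = 0.2926 (×7).
Σ = 3.833702. Dividing by the full population N = 66 gives P₁ = 0.0581.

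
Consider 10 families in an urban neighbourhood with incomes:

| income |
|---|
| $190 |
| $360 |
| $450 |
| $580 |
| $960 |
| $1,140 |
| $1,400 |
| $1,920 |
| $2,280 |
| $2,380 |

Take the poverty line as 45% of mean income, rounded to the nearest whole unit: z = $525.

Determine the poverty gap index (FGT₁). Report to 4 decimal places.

Below the line: $190, $360, $450 (q = 3 of N = 10).
Shortfall ratios: (525−190)/525 = 0.6381; (525−360)/525 = 0.3143; (525−450)/525 = 0.1429.
Sum of shortfalls = 1.095238; P₁ averages over all N: 1.095238 / 10 = 0.1095.

0.1095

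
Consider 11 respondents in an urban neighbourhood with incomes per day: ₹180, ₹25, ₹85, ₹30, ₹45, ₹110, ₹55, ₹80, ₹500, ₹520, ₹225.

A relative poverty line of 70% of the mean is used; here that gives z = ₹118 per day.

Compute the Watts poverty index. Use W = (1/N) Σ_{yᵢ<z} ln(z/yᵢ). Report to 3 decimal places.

Below z: ₹25, ₹30, ₹45, ₹55, ₹80, ₹85, ₹110 (q = 7 of N = 11).
ln(z/y) terms: ln(118/25) = 1.5518; ln(118/30) = 1.3695; ln(118/45) = 0.9640; ln(118/55) = 0.7634; ln(118/80) = 0.3887; ln(118/85) = 0.3280; ln(118/110) = 0.0702.
W = 5.435565 / 11 = 0.494.

0.494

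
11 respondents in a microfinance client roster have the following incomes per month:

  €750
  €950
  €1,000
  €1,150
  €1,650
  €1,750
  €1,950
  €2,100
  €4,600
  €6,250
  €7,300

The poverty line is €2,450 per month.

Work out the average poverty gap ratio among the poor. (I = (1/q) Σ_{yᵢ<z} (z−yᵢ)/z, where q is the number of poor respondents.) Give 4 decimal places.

Poor units: €750, €950, €1,000, €1,150, €1,650, €1,750, €1,950, €2,100 (q = 8 of N = 11).
Relative gaps: 0.6939, 0.6122, 0.5918, 0.5306, 0.3265, 0.2857, 0.2041, 0.1429; sum = 3.387755.
I averages over the q = 8 poor units only: 3.387755 / 8 = 0.4235.

0.4235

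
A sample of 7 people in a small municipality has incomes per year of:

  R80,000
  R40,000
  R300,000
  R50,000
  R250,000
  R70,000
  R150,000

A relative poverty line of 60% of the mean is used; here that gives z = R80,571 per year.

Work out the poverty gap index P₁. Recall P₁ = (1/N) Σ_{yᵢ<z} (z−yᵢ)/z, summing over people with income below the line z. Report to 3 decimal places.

0.146

Below the line: R40,000, R50,000, R70,000, R80,000 (q = 4 of N = 7).
Shortfall ratios: (80571−40000)/80571 = 0.5035; (80571−50000)/80571 = 0.3794; (80571−70000)/80571 = 0.1312; (80571−80000)/80571 = 0.0071.
Σ = 1.021261. Dividing by the full population N = 7 gives P₁ = 0.146.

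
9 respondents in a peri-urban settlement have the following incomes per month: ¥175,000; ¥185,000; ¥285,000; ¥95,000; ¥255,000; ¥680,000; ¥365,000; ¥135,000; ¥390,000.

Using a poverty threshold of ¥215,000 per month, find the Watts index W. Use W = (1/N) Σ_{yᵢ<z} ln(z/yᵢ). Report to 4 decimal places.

0.1820

Below z: ¥95,000, ¥135,000, ¥175,000, ¥185,000 (q = 4 of N = 9).
ln(z/y) terms: ln(215000/95000) = 0.8168; ln(215000/135000) = 0.4654; ln(215000/175000) = 0.2059; ln(215000/185000) = 0.1503.
W = 1.638259 / 9 = 0.1820.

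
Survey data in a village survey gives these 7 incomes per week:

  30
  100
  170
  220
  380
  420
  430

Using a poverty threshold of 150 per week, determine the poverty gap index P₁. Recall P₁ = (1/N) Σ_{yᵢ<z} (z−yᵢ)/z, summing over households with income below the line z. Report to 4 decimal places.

Below the line: 30, 100 (q = 2 of N = 7).
Gap ratios (z−y)/z: (150−30)/150 = 0.8000; (150−100)/150 = 0.3333.
Σ = 1.133333. Dividing by the full population N = 7 gives P₁ = 0.1619.

0.1619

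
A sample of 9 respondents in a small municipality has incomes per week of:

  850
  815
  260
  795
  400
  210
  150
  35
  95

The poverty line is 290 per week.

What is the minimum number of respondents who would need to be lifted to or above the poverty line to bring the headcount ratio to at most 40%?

2

Currently q = 5 of N = 9 are below the line (H = 0.556).
A headcount ratio of at most 40% allows at most ⌊0.40 × 9⌋ = 3 poor respondents.
So at least 5 − 3 = 2 must be lifted.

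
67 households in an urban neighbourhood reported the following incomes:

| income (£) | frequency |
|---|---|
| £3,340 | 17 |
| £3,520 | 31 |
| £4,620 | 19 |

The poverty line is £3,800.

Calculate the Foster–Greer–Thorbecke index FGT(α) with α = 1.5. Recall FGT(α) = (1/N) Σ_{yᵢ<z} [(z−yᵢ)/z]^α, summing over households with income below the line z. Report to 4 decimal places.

0.0199

Poor units: 17×£3,340, 31×£3,520 (q = 48 of N = 67).
Gap ratios (z−y)/z: (3800−3340)/3800 = 0.1211 (×17); (3800−3520)/3800 = 0.0737 (×31).
Raised to α = 1.5: 0.04212 (×17); 0.02000 (×31).
Sum = 1.336041; FGT(1.5) = 1.336041 / 67 = 0.0199.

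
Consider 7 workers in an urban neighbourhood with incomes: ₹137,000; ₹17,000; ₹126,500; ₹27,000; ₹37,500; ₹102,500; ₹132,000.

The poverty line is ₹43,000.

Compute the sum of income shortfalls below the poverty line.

₹47,500

Below z: ₹17,000, ₹27,000, ₹37,500 (q = 3 of N = 7).
Individual gaps: 43000−17000 = 26000; 43000−27000 = 16000; 43000−37500 = 5500.
Aggregate gap = ₹47,500.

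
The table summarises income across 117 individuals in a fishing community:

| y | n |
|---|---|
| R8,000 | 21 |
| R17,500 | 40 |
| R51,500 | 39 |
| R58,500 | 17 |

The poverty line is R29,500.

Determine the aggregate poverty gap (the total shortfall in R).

R931,500

Below the line: 21×R8,000, 40×R17,500 (q = 61 of N = 117).
Individual gaps: 21×(29500−8000) = 451500; 40×(29500−17500) = 480000.
Aggregate gap = R931,500.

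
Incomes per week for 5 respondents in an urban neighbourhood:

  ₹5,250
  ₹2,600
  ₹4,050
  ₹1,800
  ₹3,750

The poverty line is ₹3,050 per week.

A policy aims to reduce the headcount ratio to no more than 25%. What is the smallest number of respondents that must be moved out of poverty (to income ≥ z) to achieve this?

1

Currently q = 2 of N = 5 are below the line (H = 0.400).
A headcount ratio of at most 25% allows at most ⌊0.25 × 5⌋ = 1 poor respondents.
So at least 2 − 1 = 1 must be lifted.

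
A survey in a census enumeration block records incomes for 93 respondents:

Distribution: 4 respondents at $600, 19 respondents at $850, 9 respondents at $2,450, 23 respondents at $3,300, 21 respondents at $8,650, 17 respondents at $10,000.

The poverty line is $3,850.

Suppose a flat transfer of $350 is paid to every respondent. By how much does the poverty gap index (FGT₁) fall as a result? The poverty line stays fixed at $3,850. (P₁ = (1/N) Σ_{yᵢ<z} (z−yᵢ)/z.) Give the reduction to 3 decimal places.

0.054

Before: below the line — 4×$600, 19×$850, 9×$2,450, 23×$3,300; poverty gap index (FGT₁) = 0.26602.
After the $350 transfer: below the line — 4×$950, 19×$1,200, 9×$2,800, 23×$3,650; poverty gap index (FGT₁) = 0.21226.
Reduction = 0.26602 − 0.21226 = 0.054.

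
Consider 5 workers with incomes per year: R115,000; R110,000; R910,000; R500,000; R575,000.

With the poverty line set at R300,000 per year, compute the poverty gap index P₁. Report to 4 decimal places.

0.2500

Below z: R110,000, R115,000 (q = 2 of N = 5).
Gap ratios (z−y)/z: (300000−110000)/300000 = 0.6333; (300000−115000)/300000 = 0.6167.
Σ = 1.250000. Dividing by the full population N = 5 gives P₁ = 0.2500.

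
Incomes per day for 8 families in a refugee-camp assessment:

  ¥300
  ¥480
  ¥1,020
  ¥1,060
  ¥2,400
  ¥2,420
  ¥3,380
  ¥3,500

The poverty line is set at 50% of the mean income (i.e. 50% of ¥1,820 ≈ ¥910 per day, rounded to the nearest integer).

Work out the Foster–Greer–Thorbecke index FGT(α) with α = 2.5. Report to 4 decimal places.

Below the line: ¥300, ¥480 (q = 2 of N = 8).
Shortfall ratios: (910−300)/910 = 0.6703; (910−480)/910 = 0.4725.
Raised to α = 2.5: 0.36789; 0.15349.
Sum = 0.521378; FGT(2.5) = 0.521378 / 8 = 0.0652.

0.0652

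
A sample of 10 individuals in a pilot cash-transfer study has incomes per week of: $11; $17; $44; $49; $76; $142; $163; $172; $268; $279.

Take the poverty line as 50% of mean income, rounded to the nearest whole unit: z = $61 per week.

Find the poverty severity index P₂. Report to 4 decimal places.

Poor units: $11, $17, $44, $49 (q = 4 of N = 10).
Relative gaps: (61−11)/61 = 0.8197; (61−17)/61 = 0.7213; (61−44)/61 = 0.2787; (61−49)/61 = 0.1967.
Squared: 0.6719; 0.5203; 0.0777; 0.0387.
Sum = 1.308519; P₂ = 1.308519 / 10 = 0.1309.

0.1309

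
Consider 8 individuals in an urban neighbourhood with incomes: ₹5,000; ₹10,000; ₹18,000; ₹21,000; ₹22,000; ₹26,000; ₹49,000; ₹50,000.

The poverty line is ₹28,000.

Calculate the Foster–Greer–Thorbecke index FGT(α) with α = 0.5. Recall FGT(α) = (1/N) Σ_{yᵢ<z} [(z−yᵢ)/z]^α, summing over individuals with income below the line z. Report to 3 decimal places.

0.442

Incomes under z: ₹5,000, ₹10,000, ₹18,000, ₹21,000, ₹22,000, ₹26,000 (q = 6 of N = 8).
Relative gaps: (28000−5000)/28000 = 0.8214; (28000−10000)/28000 = 0.6429; (28000−18000)/28000 = 0.3571; (28000−21000)/28000 = 0.2500; (28000−22000)/28000 = 0.2143; (28000−26000)/28000 = 0.0714.
Raised to α = 0.5: 0.90633; 0.80178; 0.59761; 0.50000; 0.46291; 0.26726.
Sum = 3.535896; FGT(0.5) = 3.535896 / 8 = 0.442.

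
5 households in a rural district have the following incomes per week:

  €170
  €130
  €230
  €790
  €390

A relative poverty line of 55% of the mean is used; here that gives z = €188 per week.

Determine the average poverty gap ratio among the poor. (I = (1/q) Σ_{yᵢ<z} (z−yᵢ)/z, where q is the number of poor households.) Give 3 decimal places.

Below the line: €130, €170 (q = 2 of N = 5).
Relative gaps: 0.3085, 0.0957; sum = 0.404255.
I averages over the q = 2 poor units only: 0.404255 / 2 = 0.202.

0.202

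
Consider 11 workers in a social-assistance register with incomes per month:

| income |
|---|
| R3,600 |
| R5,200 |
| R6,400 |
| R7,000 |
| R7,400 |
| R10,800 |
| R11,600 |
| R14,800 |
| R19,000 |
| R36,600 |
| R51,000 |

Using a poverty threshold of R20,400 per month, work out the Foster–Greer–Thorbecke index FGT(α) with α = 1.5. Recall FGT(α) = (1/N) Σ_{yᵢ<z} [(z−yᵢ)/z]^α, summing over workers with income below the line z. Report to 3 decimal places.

0.343

Poor units: R3,600, R5,200, R6,400, R7,000, R7,400, R10,800, R11,600, R14,800, R19,000 (q = 9 of N = 11).
Gap ratios (z−y)/z: (20400−3600)/20400 = 0.8235; (20400−5200)/20400 = 0.7451; (20400−6400)/20400 = 0.6863; (20400−7000)/20400 = 0.6569; (20400−7400)/20400 = 0.6373; (20400−10800)/20400 = 0.4706; (20400−11600)/20400 = 0.4314; (20400−14800)/20400 = 0.2745; (20400−19000)/20400 = 0.0686.
Raised to α = 1.5: 0.74734; 0.64316; 0.56852; 0.53237; 0.50871; 0.32282; 0.28332; 0.14383; 0.01798.
Sum = 3.768047; FGT(1.5) = 3.768047 / 11 = 0.343.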